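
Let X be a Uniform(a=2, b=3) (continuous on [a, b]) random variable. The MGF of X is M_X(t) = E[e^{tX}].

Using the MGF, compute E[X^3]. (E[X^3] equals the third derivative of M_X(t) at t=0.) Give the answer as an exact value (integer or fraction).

E[X^3] = M^(3)(0) = 65/4

M_X(t) = (e^(3*t) - e^(2*t))/t
M^(3)(t) = (27*t^3*e^(3*t) - 8*t^3*e^(2*t) - 27*t^2*e^(3*t) + 12*t^2*e^(2*t) + 18*t*e^(3*t) - 12*t*e^(2*t) - 6*e^(3*t) + 6*e^(2*t))/t^4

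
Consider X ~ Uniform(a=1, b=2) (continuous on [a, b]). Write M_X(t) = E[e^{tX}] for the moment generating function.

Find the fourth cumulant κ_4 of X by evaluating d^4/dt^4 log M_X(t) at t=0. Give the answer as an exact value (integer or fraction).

M_X(t) = (e^(2*t) - e^(t))/t
K_X(t) = log M_X(t) = -log(t) + log(e^(2*t) - e^(t))

κ_4 = K^(4)(0) = -1/120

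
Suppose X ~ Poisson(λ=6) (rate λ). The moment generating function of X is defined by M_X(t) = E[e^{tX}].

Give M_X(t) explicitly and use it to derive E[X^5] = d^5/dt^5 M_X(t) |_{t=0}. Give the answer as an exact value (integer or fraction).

E[X^5] = d^5M/dt^5 |_{t=0} = 26682

M_X(t) = e^(6*e^(t) - 6)
dM/dt = 6*e^(-6)*e^(t)*e^(6*e^(t))
d^2M/dt^2 = (36*e^(2*t)*e^(6*e^(t)) + 6*e^(t)*e^(6*e^(t)))*e^(-6)
d^3M/dt^3 = (216*e^(3*t)*e^(6*e^(t)) + 108*e^(2*t)*e^(6*e^(t)) + 6*e^(t)*e^(6*e^(t)))*e^(-6)
d^4M/dt^4 = (1296*e^(4*t)*e^(6*e^(t)) + 1296*e^(3*t)*e^(6*e^(t)) + 252*e^(2*t)*e^(6*e^(t)) + 6*e^(t)*e^(6*e^(t)))*e^(-6)
d^5M/dt^5 = (7776*e^(5*t)*e^(6*e^(t)) + 12960*e^(4*t)*e^(6*e^(t)) + 5400*e^(3*t)*e^(6*e^(t)) + 540*e^(2*t)*e^(6*e^(t)) + 6*e^(t)*e^(6*e^(t)))*e^(-6)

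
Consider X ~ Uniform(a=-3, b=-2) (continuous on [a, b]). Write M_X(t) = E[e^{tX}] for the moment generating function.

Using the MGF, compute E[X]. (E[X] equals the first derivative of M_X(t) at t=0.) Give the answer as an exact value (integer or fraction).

M_X(t) = (e^(-2*t) - e^(-3*t))/t
M^(1)(t) = (-2*t*e^(t) + 3*t - e^(t) + 1)*e^(-3*t)/t^2

E[X] = M^(1)(0) = -5/2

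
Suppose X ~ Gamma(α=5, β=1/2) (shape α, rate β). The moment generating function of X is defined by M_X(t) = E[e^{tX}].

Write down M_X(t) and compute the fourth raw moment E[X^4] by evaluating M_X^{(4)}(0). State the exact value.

E[X^4] = d^4M/dt^4 |_{t=0} = 26880

M_X(t) = 1/(32*(1/2 - t)^5)
dM/dt = 10/(64*t^6 - 192*t^5 + 240*t^4 - 160*t^3 + 60*t^2 - 12*t + 1)
d^2M/dt^2 = -120/(128*t^7 - 448*t^6 + 672*t^5 - 560*t^4 + 280*t^3 - 84*t^2 + 14*t - 1)
d^3M/dt^3 = 1680/(256*t^8 - 1024*t^7 + 1792*t^6 - 1792*t^5 + 1120*t^4 - 448*t^3 + 112*t^2 - 16*t + 1)
d^4M/dt^4 = -26880/(512*t^9 - 2304*t^8 + 4608*t^7 - 5376*t^6 + 4032*t^5 - 2016*t^4 + 672*t^3 - 144*t^2 + 18*t - 1)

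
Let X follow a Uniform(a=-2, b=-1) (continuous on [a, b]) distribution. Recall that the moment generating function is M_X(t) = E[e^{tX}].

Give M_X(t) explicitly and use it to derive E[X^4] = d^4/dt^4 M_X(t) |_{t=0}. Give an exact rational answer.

E[X^4] = M′′′′(0) = 31/5

M_X(t) = (e^(-t) - e^(-2*t))/t
M′(t) = (-t*e^(t) + 2*t - e^(t) + 1)*e^(-2*t)/t^2
M′′(t) = (t^2*e^(t) - 4*t^2 + 2*t*e^(t) - 4*t + 2*e^(t) - 2)*e^(-2*t)/t^3
M′′′(t) = (-t^3*e^(t) + 8*t^3 - 3*t^2*e^(t) + 12*t^2 - 6*t*e^(t) + 12*t - 6*e^(t) + 6)*e^(-2*t)/t^4
M′′′′(t) = (t^4*e^(t) - 16*t^4 + 4*t^3*e^(t) - 32*t^3 + 12*t^2*e^(t) - 48*t^2 + 24*t*e^(t) - 48*t + 24*e^(t) - 24)*e^(-2*t)/t^5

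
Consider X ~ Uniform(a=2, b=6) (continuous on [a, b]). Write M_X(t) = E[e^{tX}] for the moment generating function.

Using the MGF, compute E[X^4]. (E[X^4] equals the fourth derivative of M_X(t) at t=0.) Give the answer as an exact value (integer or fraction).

M_X(t) = (e^(6*t) - e^(2*t))/(4*t)
M^(4)(t) = (324*t^4*e^(6*t) - 4*t^4*e^(2*t) - 216*t^3*e^(6*t) + 8*t^3*e^(2*t) + 108*t^2*e^(6*t) - 12*t^2*e^(2*t) - 36*t*e^(6*t) + 12*t*e^(2*t) + 6*e^(6*t) - 6*e^(2*t))/t^5

E[X^4] = M^(4)(0) = 1936/5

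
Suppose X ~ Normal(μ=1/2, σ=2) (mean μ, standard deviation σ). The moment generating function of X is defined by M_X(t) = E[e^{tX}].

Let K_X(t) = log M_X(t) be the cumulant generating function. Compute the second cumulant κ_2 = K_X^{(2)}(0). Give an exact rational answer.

M_X(t) = e^(2*t^2 + t/2)
K_X(t) = log M_X(t) = 2*t^2 + t/2
D^2[K](t) = 4

κ_2 = D^2[K](0) = 4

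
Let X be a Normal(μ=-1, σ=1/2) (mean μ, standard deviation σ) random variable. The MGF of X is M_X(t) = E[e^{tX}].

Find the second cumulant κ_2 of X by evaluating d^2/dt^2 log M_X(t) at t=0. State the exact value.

M_X(t) = e^(t^2/8 - t)
K_X(t) = log M_X(t) = t^2/8 - t
K′(t) = t/4 - 1
K′′(t) = 1/4

κ_2 = K′′(0) = 1/4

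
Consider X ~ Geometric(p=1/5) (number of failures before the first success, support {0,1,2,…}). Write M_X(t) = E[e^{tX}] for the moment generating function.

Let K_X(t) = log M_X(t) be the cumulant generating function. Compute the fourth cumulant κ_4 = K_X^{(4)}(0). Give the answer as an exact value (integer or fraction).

M_X(t) = 1/(5*(1 - 4*e^(t)/5))
K_X(t) = log M_X(t) = -log(1 - 4*e^(t)/5) - log(5)
K^(4)(t) = (320*e^(3*t) + 1600*e^(2*t) + 500*e^(t))/(256*e^(4*t) - 1280*e^(3*t) + 2400*e^(2*t) - 2000*e^(t) + 625)

κ_4 = K^(4)(0) = 2420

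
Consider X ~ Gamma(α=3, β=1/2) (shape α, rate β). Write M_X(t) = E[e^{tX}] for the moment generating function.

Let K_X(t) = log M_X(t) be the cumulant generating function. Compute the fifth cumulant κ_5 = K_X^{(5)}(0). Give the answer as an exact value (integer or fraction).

M_X(t) = 1/(8*(1/2 - t)^3)
K_X(t) = log M_X(t) = -3*log(1/2 - t) - 3*log(2)
dK/dt = -6/(2*t - 1)
d^2K/dt^2 = 12/(4*t^2 - 4*t + 1)
d^3K/dt^3 = -48/(8*t^3 - 12*t^2 + 6*t - 1)
d^4K/dt^4 = 288/(16*t^4 - 32*t^3 + 24*t^2 - 8*t + 1)
d^5K/dt^5 = -2304/(32*t^5 - 80*t^4 + 80*t^3 - 40*t^2 + 10*t - 1)

κ_5 = d^5K/dt^5 |_{t=0} = 2304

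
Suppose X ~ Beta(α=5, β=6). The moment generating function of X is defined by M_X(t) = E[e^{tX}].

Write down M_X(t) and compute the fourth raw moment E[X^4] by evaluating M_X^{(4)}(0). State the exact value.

M_X(t) = ₁F₁(5; 11; t)
M′(t) = 5*₁F₁(6; 12; t)/11
M′′(t) = 5*₁F₁(7; 13; t)/22
M′′′(t) = 35*₁F₁(8; 14; t)/286
M′′′′(t) = 10*₁F₁(9; 15; t)/143

E[X^4] = M′′′′(0) = 10/143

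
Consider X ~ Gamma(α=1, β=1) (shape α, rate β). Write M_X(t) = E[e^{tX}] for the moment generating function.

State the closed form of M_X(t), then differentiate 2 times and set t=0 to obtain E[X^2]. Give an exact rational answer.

M_X(t) = 1/(1 - t)
M^(2)(t) = -2/(t^3 - 3*t^2 + 3*t - 1)

E[X^2] = M^(2)(0) = 2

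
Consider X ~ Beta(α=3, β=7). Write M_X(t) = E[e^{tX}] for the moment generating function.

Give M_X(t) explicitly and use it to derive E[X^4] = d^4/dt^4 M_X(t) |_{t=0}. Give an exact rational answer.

E[X^4] = D^4[M](0) = 3/143

M_X(t) = ₁F₁(3; 10; t)
D^4[M](t) = 3*₁F₁(7; 14; t)/143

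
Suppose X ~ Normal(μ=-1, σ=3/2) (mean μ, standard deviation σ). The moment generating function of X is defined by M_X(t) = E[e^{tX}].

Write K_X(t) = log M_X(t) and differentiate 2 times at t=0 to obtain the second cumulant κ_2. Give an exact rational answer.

M_X(t) = e^(9*t^2/8 - t)
K_X(t) = log M_X(t) = 9*t^2/8 - t
dK/dt = 9*t/4 - 1
d^2K/dt^2 = 9/4

κ_2 = d^2K/dt^2 |_{t=0} = 9/4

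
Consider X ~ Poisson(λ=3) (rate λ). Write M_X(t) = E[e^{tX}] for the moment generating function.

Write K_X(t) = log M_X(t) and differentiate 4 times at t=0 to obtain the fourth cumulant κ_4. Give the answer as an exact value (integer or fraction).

M_X(t) = e^(3*e^(t) - 3)
K_X(t) = log M_X(t) = 3*e^(t) - 3
K′(t) = 3*e^(t)
K′′(t) = 3*e^(t)
K′′′(t) = 3*e^(t)
K′′′′(t) = 3*e^(t)

κ_4 = K′′′′(0) = 3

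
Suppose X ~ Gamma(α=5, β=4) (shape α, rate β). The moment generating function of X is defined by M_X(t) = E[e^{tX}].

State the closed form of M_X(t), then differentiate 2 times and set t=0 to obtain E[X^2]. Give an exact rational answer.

M_X(t) = 1024/(4 - t)^5
dM/dt = 5120/(t^6 - 24*t^5 + 240*t^4 - 1280*t^3 + 3840*t^2 - 6144*t + 4096)
d^2M/dt^2 = -30720/(t^7 - 28*t^6 + 336*t^5 - 2240*t^4 + 8960*t^3 - 21504*t^2 + 28672*t - 16384)

E[X^2] = d^2M/dt^2 |_{t=0} = 15/8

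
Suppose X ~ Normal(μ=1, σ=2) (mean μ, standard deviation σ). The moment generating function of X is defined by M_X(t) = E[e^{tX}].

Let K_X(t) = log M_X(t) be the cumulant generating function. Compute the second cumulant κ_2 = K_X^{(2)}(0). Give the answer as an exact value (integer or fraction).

κ_2 = d^2K/dt^2 |_{t=0} = 4

M_X(t) = e^(2*t^2 + t)
K_X(t) = log M_X(t) = 2*t^2 + t
dK/dt = 4*t + 1
d^2K/dt^2 = 4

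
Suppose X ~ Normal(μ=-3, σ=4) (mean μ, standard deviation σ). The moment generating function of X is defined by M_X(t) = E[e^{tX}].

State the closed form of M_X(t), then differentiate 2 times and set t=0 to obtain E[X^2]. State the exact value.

E[X^2] = M^(2)(0) = 25

M_X(t) = e^(8*t^2 - 3*t)
M^(2)(t) = (256*t^2*e^(8*t^2) - 96*t*e^(8*t^2) + 25*e^(8*t^2))*e^(-3*t)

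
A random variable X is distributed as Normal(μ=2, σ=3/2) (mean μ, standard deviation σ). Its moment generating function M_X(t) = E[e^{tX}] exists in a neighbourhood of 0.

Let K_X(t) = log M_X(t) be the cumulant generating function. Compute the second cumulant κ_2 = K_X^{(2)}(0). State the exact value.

M_X(t) = e^(9*t^2/8 + 2*t)
K_X(t) = log M_X(t) = 9*t^2/8 + 2*t
D^2[K](t) = 9/4

κ_2 = D^2[K](0) = 9/4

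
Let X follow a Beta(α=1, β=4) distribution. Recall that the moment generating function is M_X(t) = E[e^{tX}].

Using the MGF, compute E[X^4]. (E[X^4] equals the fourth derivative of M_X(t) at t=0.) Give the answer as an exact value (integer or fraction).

E[X^4] = M′′′′(0) = 1/70

M_X(t) = ₁F₁(1; 5; t)
M′(t) = ₁F₁(2; 6; t)/5
M′′(t) = ₁F₁(3; 7; t)/15
M′′′(t) = ₁F₁(4; 8; t)/35
M′′′′(t) = ₁F₁(5; 9; t)/70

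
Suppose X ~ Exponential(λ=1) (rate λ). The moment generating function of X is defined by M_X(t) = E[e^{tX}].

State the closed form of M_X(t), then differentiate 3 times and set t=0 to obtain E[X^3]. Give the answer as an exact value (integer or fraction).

E[X^3] = M′′′(0) = 6

M_X(t) = 1/(1 - t)
M′(t) = 1/(t^2 - 2*t + 1)
M′′(t) = -2/(t^3 - 3*t^2 + 3*t - 1)
M′′′(t) = 6/(t^4 - 4*t^3 + 6*t^2 - 4*t + 1)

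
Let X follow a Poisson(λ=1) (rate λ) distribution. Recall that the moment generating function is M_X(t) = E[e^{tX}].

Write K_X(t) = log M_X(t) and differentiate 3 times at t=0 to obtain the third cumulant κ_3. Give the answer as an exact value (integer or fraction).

M_X(t) = e^(e^(t) - 1)
K_X(t) = log M_X(t) = e^(t) - 1
D^3[K](t) = e^(t)

κ_3 = D^3[K](0) = 1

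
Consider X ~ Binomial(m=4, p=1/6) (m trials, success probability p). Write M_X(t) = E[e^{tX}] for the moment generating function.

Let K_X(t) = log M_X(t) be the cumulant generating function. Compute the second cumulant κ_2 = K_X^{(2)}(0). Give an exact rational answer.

M_X(t) = (e^(t)/6 + 5/6)^4
K_X(t) = log M_X(t) = 4*log(e^(t)/6 + 5/6)
dK/dt = 4*e^(t)/(e^(t) + 5)
d^2K/dt^2 = 20*e^(t)/(e^(2*t) + 10*e^(t) + 25)

κ_2 = d^2K/dt^2 |_{t=0} = 5/9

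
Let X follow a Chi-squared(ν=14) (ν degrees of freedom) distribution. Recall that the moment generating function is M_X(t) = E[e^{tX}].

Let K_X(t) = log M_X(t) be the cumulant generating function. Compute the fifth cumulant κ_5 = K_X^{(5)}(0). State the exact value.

κ_5 = K^(5)(0) = 5376

M_X(t) = (1 - 2*t)^(-7)
K_X(t) = log M_X(t) = -7*log(1 - 2*t)
K^(5)(t) = -5376/(32*t^5 - 80*t^4 + 80*t^3 - 40*t^2 + 10*t - 1)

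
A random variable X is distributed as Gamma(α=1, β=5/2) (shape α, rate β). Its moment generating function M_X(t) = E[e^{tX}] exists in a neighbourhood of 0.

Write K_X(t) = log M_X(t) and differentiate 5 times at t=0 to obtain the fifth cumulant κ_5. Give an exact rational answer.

κ_5 = D^5[K](0) = 768/3125

M_X(t) = 5/(2*(5/2 - t))
K_X(t) = log M_X(t) = -log(5/2 - t) - log(2) + log(5)
D^5[K](t) = -768/(32*t^5 - 400*t^4 + 2000*t^3 - 5000*t^2 + 6250*t - 3125)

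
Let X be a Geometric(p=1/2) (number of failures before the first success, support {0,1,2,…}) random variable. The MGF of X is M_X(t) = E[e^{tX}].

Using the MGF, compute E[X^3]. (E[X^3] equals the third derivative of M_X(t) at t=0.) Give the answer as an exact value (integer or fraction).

M_X(t) = 1/(2*(1 - e^(t)/2))
D^3[M](t) = (e^(3*t) + 8*e^(2*t) + 4*e^(t))/(e^(4*t) - 8*e^(3*t) + 24*e^(2*t) - 32*e^(t) + 16)

E[X^3] = D^3[M](0) = 13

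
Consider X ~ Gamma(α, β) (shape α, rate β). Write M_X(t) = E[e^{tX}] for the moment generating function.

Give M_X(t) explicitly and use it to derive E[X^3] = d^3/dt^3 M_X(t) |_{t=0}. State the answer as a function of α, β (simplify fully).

E[X^3] = M^(3)(0) = α*(α^2 + 3*α + 2)/β^3

M_X(t) = (β/(β - t))^α
M^(3)(t) = (-α^3*β^α*(1/(β - t))^α - 3*α^2*β^α*(1/(β - t))^α - 2*α*β^α*(1/(β - t))^α)/(-β^3 + 3*β^2*t - 3*β*t^2 + t^3)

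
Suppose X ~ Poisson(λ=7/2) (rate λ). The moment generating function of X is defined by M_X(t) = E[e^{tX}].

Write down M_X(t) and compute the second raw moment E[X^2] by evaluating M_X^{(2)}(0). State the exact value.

E[X^2] = d^2M/dt^2 |_{t=0} = 63/4

M_X(t) = e^(7*e^(t)/2 - 7/2)
dM/dt = 7*e^(-7/2)*e^(t)*e^(7*e^(t)/2)/2
d^2M/dt^2 = (49*e^(2*t)*e^(7*e^(t)/2) + 14*e^(t)*e^(7*e^(t)/2))*e^(-7/2)/4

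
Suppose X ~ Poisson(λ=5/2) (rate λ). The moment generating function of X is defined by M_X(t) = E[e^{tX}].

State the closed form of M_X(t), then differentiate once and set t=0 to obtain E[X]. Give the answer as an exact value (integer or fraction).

M_X(t) = e^(5*e^(t)/2 - 5/2)
M^(1)(t) = 5*e^(-5/2)*e^(t)*e^(5*e^(t)/2)/2

E[X] = M^(1)(0) = 5/2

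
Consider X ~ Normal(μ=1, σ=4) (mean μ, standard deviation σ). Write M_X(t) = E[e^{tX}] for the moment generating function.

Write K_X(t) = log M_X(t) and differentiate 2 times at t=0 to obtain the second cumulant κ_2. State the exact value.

κ_2 = K′′(0) = 16

M_X(t) = e^(8*t^2 + t)
K_X(t) = log M_X(t) = 8*t^2 + t
K′(t) = 16*t + 1
K′′(t) = 16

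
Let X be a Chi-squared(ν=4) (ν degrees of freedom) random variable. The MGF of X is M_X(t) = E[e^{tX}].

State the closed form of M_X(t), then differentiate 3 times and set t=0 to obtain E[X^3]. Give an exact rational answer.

E[X^3] = d^3M/dt^3 |_{t=0} = 192

M_X(t) = (1 - 2*t)^(-2)
dM/dt = -4/(8*t^3 - 12*t^2 + 6*t - 1)
d^2M/dt^2 = 24/(16*t^4 - 32*t^3 + 24*t^2 - 8*t + 1)
d^3M/dt^3 = -192/(32*t^5 - 80*t^4 + 80*t^3 - 40*t^2 + 10*t - 1)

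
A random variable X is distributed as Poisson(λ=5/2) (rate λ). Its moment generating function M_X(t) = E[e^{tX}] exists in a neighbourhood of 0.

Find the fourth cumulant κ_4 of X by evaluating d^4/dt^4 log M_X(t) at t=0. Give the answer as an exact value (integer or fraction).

M_X(t) = e^(5*e^(t)/2 - 5/2)
K_X(t) = log M_X(t) = 5*e^(t)/2 - 5/2
K^(4)(t) = 5*e^(t)/2

κ_4 = K^(4)(0) = 5/2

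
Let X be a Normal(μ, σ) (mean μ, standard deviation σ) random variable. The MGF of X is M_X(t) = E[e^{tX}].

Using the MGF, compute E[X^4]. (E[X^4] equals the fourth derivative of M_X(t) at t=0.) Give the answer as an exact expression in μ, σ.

M_X(t) = e^(μ*t + σ^2*t^2/2)
M′(t) = μ*e^(μ*t)*e^(σ^2*t^2/2) + σ^2*t*e^(μ*t)*e^(σ^2*t^2/2)
M′′(t) = μ^2*e^(μ*t)*e^(σ^2*t^2/2) + 2*μ*σ^2*t*e^(μ*t)*e^(σ^2*t^2/2) + σ^4*t^2*e^(μ*t)*e^(σ^2*t^2/2) + σ^2*e^(μ*t)*e^(σ^2*t^2/2)

E[X^4] = M′′′′(0) = μ^4 + 6*μ^2*σ^2 + 3*σ^4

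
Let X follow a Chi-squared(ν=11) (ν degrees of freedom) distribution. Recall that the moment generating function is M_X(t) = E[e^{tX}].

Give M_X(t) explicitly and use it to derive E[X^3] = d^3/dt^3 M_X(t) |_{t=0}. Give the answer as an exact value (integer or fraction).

E[X^3] = M′′′(0) = 2145

M_X(t) = (1 - 2*t)^(-11/2)
M′(t) = 11/(64*t^6*√(1 - 2*t) - 192*t^5*√(1 - 2*t) + 240*t^4*√(1 - 2*t) - 160*t^3*√(1 - 2*t) + 60*t^2*√(1 - 2*t) - 12*t*√(1 - 2*t) + √(1 - 2*t))
M′′(t) = -143/(128*t^7*√(1 - 2*t) - 448*t^6*√(1 - 2*t) + 672*t^5*√(1 - 2*t) - 560*t^4*√(1 - 2*t) + 280*t^3*√(1 - 2*t) - 84*t^2*√(1 - 2*t) + 14*t*√(1 - 2*t) - √(1 - 2*t))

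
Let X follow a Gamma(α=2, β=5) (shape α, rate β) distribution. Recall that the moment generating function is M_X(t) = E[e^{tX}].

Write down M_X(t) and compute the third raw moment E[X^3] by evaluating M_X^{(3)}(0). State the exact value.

E[X^3] = D^3[M](0) = 24/125

M_X(t) = 25/(5 - t)^2
D^3[M](t) = -600/(t^5 - 25*t^4 + 250*t^3 - 1250*t^2 + 3125*t - 3125)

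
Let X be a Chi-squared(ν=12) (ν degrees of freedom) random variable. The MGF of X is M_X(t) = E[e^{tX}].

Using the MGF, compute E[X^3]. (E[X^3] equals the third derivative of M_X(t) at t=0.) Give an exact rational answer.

M_X(t) = (1 - 2*t)^(-6)
M^(3)(t) = -2688/(512*t^9 - 2304*t^8 + 4608*t^7 - 5376*t^6 + 4032*t^5 - 2016*t^4 + 672*t^3 - 144*t^2 + 18*t - 1)

E[X^3] = M^(3)(0) = 2688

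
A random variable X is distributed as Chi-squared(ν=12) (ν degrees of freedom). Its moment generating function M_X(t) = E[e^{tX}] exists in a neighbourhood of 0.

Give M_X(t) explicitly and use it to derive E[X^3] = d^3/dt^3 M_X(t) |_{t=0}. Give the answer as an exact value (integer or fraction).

M_X(t) = (1 - 2*t)^(-6)
M′(t) = -12/(128*t^7 - 448*t^6 + 672*t^5 - 560*t^4 + 280*t^3 - 84*t^2 + 14*t - 1)
M′′(t) = 168/(256*t^8 - 1024*t^7 + 1792*t^6 - 1792*t^5 + 1120*t^4 - 448*t^3 + 112*t^2 - 16*t + 1)
M′′′(t) = -2688/(512*t^9 - 2304*t^8 + 4608*t^7 - 5376*t^6 + 4032*t^5 - 2016*t^4 + 672*t^3 - 144*t^2 + 18*t - 1)

E[X^3] = M′′′(0) = 2688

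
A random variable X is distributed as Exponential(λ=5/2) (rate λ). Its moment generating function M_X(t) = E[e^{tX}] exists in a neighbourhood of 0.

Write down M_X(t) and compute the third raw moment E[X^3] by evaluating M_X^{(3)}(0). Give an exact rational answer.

M_X(t) = 5/(2*(5/2 - t))
D^3[M](t) = 240/(16*t^4 - 160*t^3 + 600*t^2 - 1000*t + 625)

E[X^3] = D^3[M](0) = 48/125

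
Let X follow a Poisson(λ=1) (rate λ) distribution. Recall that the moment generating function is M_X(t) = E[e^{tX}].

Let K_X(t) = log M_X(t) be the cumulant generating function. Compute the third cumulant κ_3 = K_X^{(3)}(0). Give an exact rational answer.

κ_3 = d^3K/dt^3 |_{t=0} = 1

M_X(t) = e^(e^(t) - 1)
K_X(t) = log M_X(t) = e^(t) - 1
dK/dt = e^(t)
d^2K/dt^2 = e^(t)
d^3K/dt^3 = e^(t)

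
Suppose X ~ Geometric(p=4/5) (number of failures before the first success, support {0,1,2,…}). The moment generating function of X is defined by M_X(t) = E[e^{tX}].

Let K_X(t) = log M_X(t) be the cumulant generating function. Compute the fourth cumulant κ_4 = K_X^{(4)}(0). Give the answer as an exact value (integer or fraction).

M_X(t) = 4/(5*(1 - e^(t)/5))
K_X(t) = log M_X(t) = -log(1 - e^(t)/5) - log(5) + 2*log(2)
dK/dt = -e^(t)/(e^(t) - 5)
d^2K/dt^2 = 5*e^(t)/(e^(2*t) - 10*e^(t) + 25)
d^3K/dt^3 = (-5*e^(2*t) - 25*e^(t))/(e^(3*t) - 15*e^(2*t) + 75*e^(t) - 125)
d^4K/dt^4 = (5*e^(3*t) + 100*e^(2*t) + 125*e^(t))/(e^(4*t) - 20*e^(3*t) + 150*e^(2*t) - 500*e^(t) + 625)

κ_4 = d^4K/dt^4 |_{t=0} = 115/128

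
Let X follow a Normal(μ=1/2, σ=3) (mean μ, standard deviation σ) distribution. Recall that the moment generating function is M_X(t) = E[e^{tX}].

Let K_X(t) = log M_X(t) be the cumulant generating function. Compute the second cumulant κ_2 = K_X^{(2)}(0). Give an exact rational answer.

M_X(t) = e^(9*t^2/2 + t/2)
K_X(t) = log M_X(t) = 9*t^2/2 + t/2
D^2[K](t) = 9

κ_2 = D^2[K](0) = 9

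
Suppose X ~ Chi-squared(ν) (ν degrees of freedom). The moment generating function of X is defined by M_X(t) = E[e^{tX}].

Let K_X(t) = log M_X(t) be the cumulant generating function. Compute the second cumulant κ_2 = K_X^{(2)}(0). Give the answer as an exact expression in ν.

κ_2 = K^(2)(0) = 2*ν

M_X(t) = (1 - 2*t)^(-ν/2)
K_X(t) = log M_X(t) = -ν*log(1 - 2*t)/2
K^(2)(t) = 2*ν/(4*t^2 - 4*t + 1)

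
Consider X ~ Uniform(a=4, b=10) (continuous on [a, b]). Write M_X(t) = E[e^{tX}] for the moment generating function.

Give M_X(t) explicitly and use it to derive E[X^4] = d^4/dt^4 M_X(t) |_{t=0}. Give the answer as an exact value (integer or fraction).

M_X(t) = (e^(10*t) - e^(4*t))/(6*t)

E[X^4] = D^4[M](0) = 16496/5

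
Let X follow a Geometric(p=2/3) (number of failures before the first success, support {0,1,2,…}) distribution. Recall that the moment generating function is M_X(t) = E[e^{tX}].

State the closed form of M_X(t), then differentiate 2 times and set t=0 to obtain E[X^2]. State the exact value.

E[X^2] = D^2[M](0) = 1

M_X(t) = 2/(3*(1 - e^(t)/3))
D^2[M](t) = (-2*e^(2*t) - 6*e^(t))/(e^(3*t) - 9*e^(2*t) + 27*e^(t) - 27)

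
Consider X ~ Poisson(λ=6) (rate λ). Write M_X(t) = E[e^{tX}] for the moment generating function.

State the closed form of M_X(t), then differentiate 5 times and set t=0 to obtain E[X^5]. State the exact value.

M_X(t) = e^(6*e^(t) - 6)
dM/dt = 6*e^(-6)*e^(t)*e^(6*e^(t))
d^2M/dt^2 = (36*e^(2*t)*e^(6*e^(t)) + 6*e^(t)*e^(6*e^(t)))*e^(-6)
d^3M/dt^3 = (216*e^(3*t)*e^(6*e^(t)) + 108*e^(2*t)*e^(6*e^(t)) + 6*e^(t)*e^(6*e^(t)))*e^(-6)
d^4M/dt^4 = (1296*e^(4*t)*e^(6*e^(t)) + 1296*e^(3*t)*e^(6*e^(t)) + 252*e^(2*t)*e^(6*e^(t)) + 6*e^(t)*e^(6*e^(t)))*e^(-6)
d^5M/dt^5 = (7776*e^(5*t)*e^(6*e^(t)) + 12960*e^(4*t)*e^(6*e^(t)) + 5400*e^(3*t)*e^(6*e^(t)) + 540*e^(2*t)*e^(6*e^(t)) + 6*e^(t)*e^(6*e^(t)))*e^(-6)

E[X^5] = d^5M/dt^5 |_{t=0} = 26682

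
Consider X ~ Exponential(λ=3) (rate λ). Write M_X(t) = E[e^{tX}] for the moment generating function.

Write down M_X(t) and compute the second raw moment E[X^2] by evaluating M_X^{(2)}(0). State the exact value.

E[X^2] = M^(2)(0) = 2/9

M_X(t) = 3/(3 - t)
M^(2)(t) = -6/(t^3 - 9*t^2 + 27*t - 27)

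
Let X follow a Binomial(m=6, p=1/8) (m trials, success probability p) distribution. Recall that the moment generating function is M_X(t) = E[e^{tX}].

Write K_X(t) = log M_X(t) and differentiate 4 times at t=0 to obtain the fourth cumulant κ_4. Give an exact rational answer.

M_X(t) = (e^(t)/8 + 7/8)^6
K_X(t) = log M_X(t) = 6*log(e^(t)/8 + 7/8)
K′(t) = 6*e^(t)/(e^(t) + 7)
K′′(t) = 42*e^(t)/(e^(2*t) + 14*e^(t) + 49)
K′′′(t) = (-42*e^(2*t) + 294*e^(t))/(e^(3*t) + 21*e^(2*t) + 147*e^(t) + 343)
K′′′′(t) = (42*e^(3*t) - 1176*e^(2*t) + 2058*e^(t))/(e^(4*t) + 28*e^(3*t) + 294*e^(2*t) + 1372*e^(t) + 2401)

κ_4 = K′′′′(0) = 231/1024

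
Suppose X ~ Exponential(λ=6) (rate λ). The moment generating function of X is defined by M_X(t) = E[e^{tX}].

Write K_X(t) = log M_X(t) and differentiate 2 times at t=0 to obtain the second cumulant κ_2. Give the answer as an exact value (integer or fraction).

κ_2 = K′′(0) = 1/36

M_X(t) = 6/(6 - t)
K_X(t) = log M_X(t) = -log(6 - t) + log(6)
K′(t) = -1/(t - 6)
K′′(t) = 1/(t^2 - 12*t + 36)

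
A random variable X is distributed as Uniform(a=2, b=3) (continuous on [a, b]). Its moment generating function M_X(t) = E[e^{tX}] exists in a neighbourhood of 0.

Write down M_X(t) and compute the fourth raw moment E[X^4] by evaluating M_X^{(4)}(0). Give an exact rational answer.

E[X^4] = d^4M/dt^4 |_{t=0} = 211/5

M_X(t) = (e^(3*t) - e^(2*t))/t
dM/dt = (3*t*e^(3*t) - 2*t*e^(2*t) - e^(3*t) + e^(2*t))/t^2
d^2M/dt^2 = (9*t^2*e^(3*t) - 4*t^2*e^(2*t) - 6*t*e^(3*t) + 4*t*e^(2*t) + 2*e^(3*t) - 2*e^(2*t))/t^3
d^3M/dt^3 = (27*t^3*e^(3*t) - 8*t^3*e^(2*t) - 27*t^2*e^(3*t) + 12*t^2*e^(2*t) + 18*t*e^(3*t) - 12*t*e^(2*t) - 6*e^(3*t) + 6*e^(2*t))/t^4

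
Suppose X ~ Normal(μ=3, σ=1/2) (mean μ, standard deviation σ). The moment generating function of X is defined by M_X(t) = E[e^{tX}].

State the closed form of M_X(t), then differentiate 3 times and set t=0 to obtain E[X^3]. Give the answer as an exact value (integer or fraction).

M_X(t) = e^(t^2/8 + 3*t)
M^(3)(t) = t^3*e^(3*t)*e^(t^2/8)/64 + 9*t^2*e^(3*t)*e^(t^2/8)/16 + 111*t*e^(3*t)*e^(t^2/8)/16 + 117*e^(3*t)*e^(t^2/8)/4

E[X^3] = M^(3)(0) = 117/4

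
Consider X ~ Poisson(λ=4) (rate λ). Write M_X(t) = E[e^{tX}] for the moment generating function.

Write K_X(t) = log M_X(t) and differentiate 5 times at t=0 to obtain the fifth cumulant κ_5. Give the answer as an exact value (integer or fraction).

M_X(t) = e^(4*e^(t) - 4)
K_X(t) = log M_X(t) = 4*e^(t) - 4
dK/dt = 4*e^(t)
d^2K/dt^2 = 4*e^(t)
d^3K/dt^3 = 4*e^(t)
d^4K/dt^4 = 4*e^(t)
d^5K/dt^5 = 4*e^(t)

κ_5 = d^5K/dt^5 |_{t=0} = 4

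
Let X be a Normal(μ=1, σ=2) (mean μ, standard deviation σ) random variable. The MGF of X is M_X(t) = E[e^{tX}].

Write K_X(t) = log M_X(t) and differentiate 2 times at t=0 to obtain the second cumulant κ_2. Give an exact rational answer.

κ_2 = D^2[K](0) = 4

M_X(t) = e^(2*t^2 + t)
K_X(t) = log M_X(t) = 2*t^2 + t
D^2[K](t) = 4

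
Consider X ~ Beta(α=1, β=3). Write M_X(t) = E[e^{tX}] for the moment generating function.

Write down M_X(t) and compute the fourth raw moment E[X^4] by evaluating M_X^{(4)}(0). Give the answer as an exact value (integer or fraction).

E[X^4] = M′′′′(0) = 1/35

M_X(t) = ₁F₁(1; 4; t)
M′(t) = ₁F₁(2; 5; t)/4
M′′(t) = ₁F₁(3; 6; t)/10
M′′′(t) = ₁F₁(4; 7; t)/20
M′′′′(t) = ₁F₁(5; 8; t)/35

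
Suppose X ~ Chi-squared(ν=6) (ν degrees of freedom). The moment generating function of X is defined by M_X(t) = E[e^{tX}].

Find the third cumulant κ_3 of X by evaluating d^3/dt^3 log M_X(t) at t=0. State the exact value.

κ_3 = D^3[K](0) = 48

M_X(t) = (1 - 2*t)^(-3)
K_X(t) = log M_X(t) = -3*log(1 - 2*t)
D^3[K](t) = -48/(8*t^3 - 12*t^2 + 6*t - 1)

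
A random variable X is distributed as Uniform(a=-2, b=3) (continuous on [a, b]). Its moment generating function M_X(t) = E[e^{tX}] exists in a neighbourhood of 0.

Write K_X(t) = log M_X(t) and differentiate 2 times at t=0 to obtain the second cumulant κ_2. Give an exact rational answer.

κ_2 = K′′(0) = 25/12

M_X(t) = (e^(3*t) - e^(-2*t))/(5*t)
K_X(t) = log M_X(t) = -log(t) + log(e^(3*t) - e^(-2*t)) - log(5)
K′(t) = (3*t*e^(5*t) + 2*t - e^(5*t) + 1)/(t*e^(5*t) - t)
K′′(t) = (-25*t^2*e^(5*t) + e^(10*t) - 2*e^(5*t) + 1)/(t^2*e^(10*t) - 2*t^2*e^(5*t) + t^2)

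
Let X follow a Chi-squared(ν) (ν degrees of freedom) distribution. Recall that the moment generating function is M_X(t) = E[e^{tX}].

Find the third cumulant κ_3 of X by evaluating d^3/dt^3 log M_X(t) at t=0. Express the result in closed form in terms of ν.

M_X(t) = (1 - 2*t)^(-ν/2)
K_X(t) = log M_X(t) = -ν*log(1 - 2*t)/2
D^3[K](t) = -8*ν/(8*t^3 - 12*t^2 + 6*t - 1)

κ_3 = D^3[K](0) = 8*ν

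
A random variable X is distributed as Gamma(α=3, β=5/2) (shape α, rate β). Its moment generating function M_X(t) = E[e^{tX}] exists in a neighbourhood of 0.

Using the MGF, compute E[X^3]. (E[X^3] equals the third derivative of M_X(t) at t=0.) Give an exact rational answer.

M_X(t) = 125/(8*(5/2 - t)^3)
M^(3)(t) = 60000/(64*t^6 - 960*t^5 + 6000*t^4 - 20000*t^3 + 37500*t^2 - 37500*t + 15625)

E[X^3] = M^(3)(0) = 96/25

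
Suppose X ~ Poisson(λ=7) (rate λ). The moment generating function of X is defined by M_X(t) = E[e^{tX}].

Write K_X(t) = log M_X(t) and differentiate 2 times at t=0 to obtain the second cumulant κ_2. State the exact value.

κ_2 = K^(2)(0) = 7

M_X(t) = e^(7*e^(t) - 7)
K_X(t) = log M_X(t) = 7*e^(t) - 7
K^(2)(t) = 7*e^(t)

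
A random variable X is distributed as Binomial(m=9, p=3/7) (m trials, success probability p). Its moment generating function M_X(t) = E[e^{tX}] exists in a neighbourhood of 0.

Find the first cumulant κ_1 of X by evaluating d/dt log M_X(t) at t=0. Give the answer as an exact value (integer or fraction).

κ_1 = K^(1)(0) = 27/7

M_X(t) = (3*e^(t)/7 + 4/7)^9
K_X(t) = log M_X(t) = 9*log(3*e^(t)/7 + 4/7)
K^(1)(t) = 27*e^(t)/(3*e^(t) + 4)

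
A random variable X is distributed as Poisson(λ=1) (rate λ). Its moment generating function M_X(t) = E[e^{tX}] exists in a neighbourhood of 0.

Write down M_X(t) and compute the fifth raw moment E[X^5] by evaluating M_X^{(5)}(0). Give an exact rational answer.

M_X(t) = e^(e^(t) - 1)
M^(5)(t) = (e^(5*t)*e^(e^(t)) + 10*e^(4*t)*e^(e^(t)) + 25*e^(3*t)*e^(e^(t)) + 15*e^(2*t)*e^(e^(t)) + e^(t)*e^(e^(t)))*e^(-1)

E[X^5] = M^(5)(0) = 52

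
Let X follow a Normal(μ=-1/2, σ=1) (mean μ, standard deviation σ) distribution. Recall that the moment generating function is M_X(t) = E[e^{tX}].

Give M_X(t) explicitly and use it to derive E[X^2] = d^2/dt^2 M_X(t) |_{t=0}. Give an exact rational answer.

M_X(t) = e^(t^2/2 - t/2)
dM/dt = t*e^(-t/2)*e^(t^2/2) - e^(-t/2)*e^(t^2/2)/2
d^2M/dt^2 = (4*t^2*e^(t^2/2) - 4*t*e^(t^2/2) + 5*e^(t^2/2))*e^(-t/2)/4

E[X^2] = d^2M/dt^2 |_{t=0} = 5/4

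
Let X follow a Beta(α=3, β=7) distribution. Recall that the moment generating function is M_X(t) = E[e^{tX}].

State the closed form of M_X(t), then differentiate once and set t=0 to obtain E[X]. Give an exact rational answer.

M_X(t) = ₁F₁(3; 10; t)
M^(1)(t) = 3*₁F₁(4; 11; t)/10

E[X] = M^(1)(0) = 3/10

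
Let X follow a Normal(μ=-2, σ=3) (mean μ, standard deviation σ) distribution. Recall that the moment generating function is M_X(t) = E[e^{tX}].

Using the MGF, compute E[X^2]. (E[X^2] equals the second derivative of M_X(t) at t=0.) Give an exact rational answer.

E[X^2] = M^(2)(0) = 13

M_X(t) = e^(9*t^2/2 - 2*t)
M^(2)(t) = (81*t^2*e^(9*t^2/2) - 36*t*e^(9*t^2/2) + 13*e^(9*t^2/2))*e^(-2*t)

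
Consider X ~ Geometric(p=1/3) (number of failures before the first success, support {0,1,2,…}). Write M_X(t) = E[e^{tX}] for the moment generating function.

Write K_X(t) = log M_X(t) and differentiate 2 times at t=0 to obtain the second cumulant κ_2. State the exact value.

M_X(t) = 1/(3*(1 - 2*e^(t)/3))
K_X(t) = log M_X(t) = -log(1 - 2*e^(t)/3) - log(3)
K^(2)(t) = 6*e^(t)/(4*e^(2*t) - 12*e^(t) + 9)

κ_2 = K^(2)(0) = 6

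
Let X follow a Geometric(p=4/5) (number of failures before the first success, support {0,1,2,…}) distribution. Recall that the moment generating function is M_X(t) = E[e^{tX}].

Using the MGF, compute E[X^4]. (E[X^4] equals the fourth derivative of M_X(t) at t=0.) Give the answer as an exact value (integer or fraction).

M_X(t) = 4/(5*(1 - e^(t)/5))
M′(t) = 4*e^(t)/(e^(2*t) - 10*e^(t) + 25)
M′′(t) = (-4*e^(2*t) - 20*e^(t))/(e^(3*t) - 15*e^(2*t) + 75*e^(t) - 125)
M′′′(t) = (4*e^(3*t) + 80*e^(2*t) + 100*e^(t))/(e^(4*t) - 20*e^(3*t) + 150*e^(2*t) - 500*e^(t) + 625)
M′′′′(t) = (-4*e^(4*t) - 220*e^(3*t) - 1100*e^(2*t) - 500*e^(t))/(e^(5*t) - 25*e^(4*t) + 250*e^(3*t) - 1250*e^(2*t) + 3125*e^(t) - 3125)

E[X^4] = M′′′′(0) = 57/32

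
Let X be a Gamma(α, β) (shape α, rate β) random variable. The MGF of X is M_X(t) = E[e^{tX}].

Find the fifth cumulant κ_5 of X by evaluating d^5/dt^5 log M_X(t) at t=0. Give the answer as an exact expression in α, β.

M_X(t) = (β/(β - t))^α
K_X(t) = log M_X(t) = α*(log(β) - log(β - t))
D^5[K](t) = -24*α/(-β^5 + 5*β^4*t - 10*β^3*t^2 + 10*β^2*t^3 - 5*β*t^4 + t^5)

κ_5 = D^5[K](0) = 24*α/β^5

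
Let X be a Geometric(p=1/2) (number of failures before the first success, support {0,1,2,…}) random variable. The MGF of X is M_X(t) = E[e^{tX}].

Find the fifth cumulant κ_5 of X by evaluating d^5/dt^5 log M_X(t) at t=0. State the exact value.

M_X(t) = 1/(2*(1 - e^(t)/2))
K_X(t) = log M_X(t) = -log(1 - e^(t)/2) - log(2)
D^5[K](t) = (-2*e^(4*t) - 44*e^(3*t) - 88*e^(2*t) - 16*e^(t))/(e^(5*t) - 10*e^(4*t) + 40*e^(3*t) - 80*e^(2*t) + 80*e^(t) - 32)

κ_5 = D^5[K](0) = 150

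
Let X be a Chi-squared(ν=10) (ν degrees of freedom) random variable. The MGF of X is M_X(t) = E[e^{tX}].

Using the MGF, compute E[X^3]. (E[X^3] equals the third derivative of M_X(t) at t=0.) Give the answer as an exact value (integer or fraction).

E[X^3] = D^3[M](0) = 1680

M_X(t) = (1 - 2*t)^(-5)
D^3[M](t) = 1680/(256*t^8 - 1024*t^7 + 1792*t^6 - 1792*t^5 + 1120*t^4 - 448*t^3 + 112*t^2 - 16*t + 1)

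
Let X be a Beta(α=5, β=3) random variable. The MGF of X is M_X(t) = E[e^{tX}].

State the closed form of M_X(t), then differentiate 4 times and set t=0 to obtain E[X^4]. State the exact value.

M_X(t) = ₁F₁(5; 8; t)
M^(4)(t) = 7*₁F₁(9; 12; t)/33

E[X^4] = M^(4)(0) = 7/33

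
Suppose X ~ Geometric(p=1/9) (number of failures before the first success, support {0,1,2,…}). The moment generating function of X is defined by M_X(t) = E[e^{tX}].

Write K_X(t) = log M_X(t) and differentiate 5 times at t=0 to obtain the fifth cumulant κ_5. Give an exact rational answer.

M_X(t) = 1/(9*(1 - 8*e^(t)/9))
K_X(t) = log M_X(t) = -log(1 - 8*e^(t)/9) - 2*log(3)
K^(5)(t) = (-36864*e^(4*t) - 456192*e^(3*t) - 513216*e^(2*t) - 52488*e^(t))/(32768*e^(5*t) - 184320*e^(4*t) + 414720*e^(3*t) - 466560*e^(2*t) + 262440*e^(t) - 59049)

κ_5 = K^(5)(0) = 1058760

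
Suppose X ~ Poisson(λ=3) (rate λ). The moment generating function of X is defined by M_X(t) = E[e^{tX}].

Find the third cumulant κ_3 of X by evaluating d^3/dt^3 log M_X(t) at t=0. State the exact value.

M_X(t) = e^(3*e^(t) - 3)
K_X(t) = log M_X(t) = 3*e^(t) - 3
K′(t) = 3*e^(t)
K′′(t) = 3*e^(t)
K′′′(t) = 3*e^(t)

κ_3 = K′′′(0) = 3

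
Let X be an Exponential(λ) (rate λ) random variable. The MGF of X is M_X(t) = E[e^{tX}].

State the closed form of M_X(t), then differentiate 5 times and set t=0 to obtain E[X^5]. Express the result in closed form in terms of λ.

M_X(t) = λ/(λ - t)
M′(t) = λ/(λ^2 - 2*λ*t + t^2)
M′′(t) = -2*λ/(-λ^3 + 3*λ^2*t - 3*λ*t^2 + t^3)
M′′′(t) = 6*λ/(λ^4 - 4*λ^3*t + 6*λ^2*t^2 - 4*λ*t^3 + t^4)
M′′′′(t) = -24*λ/(-λ^5 + 5*λ^4*t - 10*λ^3*t^2 + 10*λ^2*t^3 - 5*λ*t^4 + t^5)
M′′′′′(t) = 120*λ/(λ^6 - 6*λ^5*t + 15*λ^4*t^2 - 20*λ^3*t^3 + 15*λ^2*t^4 - 6*λ*t^5 + t^6)

E[X^5] = M′′′′′(0) = 120/λ^5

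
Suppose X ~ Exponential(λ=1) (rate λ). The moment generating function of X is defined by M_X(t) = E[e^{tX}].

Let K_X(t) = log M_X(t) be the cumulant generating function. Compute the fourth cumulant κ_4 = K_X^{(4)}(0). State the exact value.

κ_4 = K′′′′(0) = 6

M_X(t) = 1/(1 - t)
K_X(t) = log M_X(t) = -log(1 - t)
K′(t) = -1/(t - 1)
K′′(t) = 1/(t^2 - 2*t + 1)
K′′′(t) = -2/(t^3 - 3*t^2 + 3*t - 1)
K′′′′(t) = 6/(t^4 - 4*t^3 + 6*t^2 - 4*t + 1)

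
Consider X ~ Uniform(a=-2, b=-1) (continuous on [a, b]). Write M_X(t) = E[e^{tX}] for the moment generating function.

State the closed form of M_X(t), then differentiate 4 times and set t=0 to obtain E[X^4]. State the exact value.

M_X(t) = (e^(-t) - e^(-2*t))/t
M^(4)(t) = (t^4*e^(t) - 16*t^4 + 4*t^3*e^(t) - 32*t^3 + 12*t^2*e^(t) - 48*t^2 + 24*t*e^(t) - 48*t + 24*e^(t) - 24)*e^(-2*t)/t^5

E[X^4] = M^(4)(0) = 31/5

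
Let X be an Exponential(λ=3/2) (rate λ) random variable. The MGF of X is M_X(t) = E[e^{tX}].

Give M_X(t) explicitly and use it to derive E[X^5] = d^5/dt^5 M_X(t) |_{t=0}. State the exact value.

M_X(t) = 3/(2*(3/2 - t))
D^5[M](t) = 11520/(64*t^6 - 576*t^5 + 2160*t^4 - 4320*t^3 + 4860*t^2 - 2916*t + 729)

E[X^5] = D^5[M](0) = 1280/81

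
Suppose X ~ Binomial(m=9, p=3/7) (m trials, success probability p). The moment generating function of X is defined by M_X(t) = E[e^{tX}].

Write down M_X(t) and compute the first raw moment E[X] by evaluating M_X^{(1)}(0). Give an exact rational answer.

E[X] = dM/dt |_{t=0} = 27/7

M_X(t) = (3*e^(t)/7 + 4/7)^9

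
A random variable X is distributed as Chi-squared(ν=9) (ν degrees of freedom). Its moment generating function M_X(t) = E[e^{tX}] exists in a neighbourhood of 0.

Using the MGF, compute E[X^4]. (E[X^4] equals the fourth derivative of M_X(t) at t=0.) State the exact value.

E[X^4] = M^(4)(0) = 19305

M_X(t) = (1 - 2*t)^(-9/2)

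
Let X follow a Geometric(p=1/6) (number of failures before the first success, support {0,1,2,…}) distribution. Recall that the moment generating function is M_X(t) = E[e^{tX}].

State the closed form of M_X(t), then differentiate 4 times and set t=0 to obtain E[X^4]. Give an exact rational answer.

M_X(t) = 1/(6*(1 - 5*e^(t)/6))
dM/dt = 5*e^(t)/(25*e^(2*t) - 60*e^(t) + 36)
d^2M/dt^2 = (-25*e^(2*t) - 30*e^(t))/(125*e^(3*t) - 450*e^(2*t) + 540*e^(t) - 216)
d^3M/dt^3 = (125*e^(3*t) + 600*e^(2*t) + 180*e^(t))/(625*e^(4*t) - 3000*e^(3*t) + 5400*e^(2*t) - 4320*e^(t) + 1296)
d^4M/dt^4 = (-625*e^(4*t) - 8250*e^(3*t) - 9900*e^(2*t) - 1080*e^(t))/(3125*e^(5*t) - 18750*e^(4*t) + 45000*e^(3*t) - 54000*e^(2*t) + 32400*e^(t) - 7776)

E[X^4] = d^4M/dt^4 |_{t=0} = 19855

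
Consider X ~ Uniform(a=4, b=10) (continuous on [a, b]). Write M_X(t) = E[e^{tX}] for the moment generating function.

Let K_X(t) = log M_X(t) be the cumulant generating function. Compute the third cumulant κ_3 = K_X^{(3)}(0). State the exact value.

κ_3 = K^(3)(0) = 0

M_X(t) = (e^(10*t) - e^(4*t))/(6*t)
K_X(t) = log M_X(t) = -log(t) + log(e^(10*t) - e^(4*t)) - log(6)
K^(3)(t) = (216*t^3*e^(12*t) + 216*t^3*e^(6*t) - 2*e^(18*t) + 6*e^(12*t) - 6*e^(6*t) + 2)/(t^3*e^(18*t) - 3*t^3*e^(12*t) + 3*t^3*e^(6*t) - t^3)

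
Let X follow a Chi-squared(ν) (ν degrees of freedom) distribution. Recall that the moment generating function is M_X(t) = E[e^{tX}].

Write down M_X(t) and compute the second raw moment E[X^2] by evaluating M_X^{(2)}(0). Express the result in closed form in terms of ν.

E[X^2] = M^(2)(0) = ν*(ν + 2)

M_X(t) = (1 - 2*t)^(-ν/2)
M^(2)(t) = (ν^2 + 2*ν)/(4*t^2*(1 - 2*t)^(ν/2) - 4*t*(1 - 2*t)^(ν/2) + (1 - 2*t)^(ν/2))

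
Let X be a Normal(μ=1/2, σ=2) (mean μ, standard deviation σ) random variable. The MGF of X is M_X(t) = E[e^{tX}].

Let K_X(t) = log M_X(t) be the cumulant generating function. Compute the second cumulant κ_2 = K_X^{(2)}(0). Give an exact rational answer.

κ_2 = D^2[K](0) = 4

M_X(t) = e^(2*t^2 + t/2)
K_X(t) = log M_X(t) = 2*t^2 + t/2
D^2[K](t) = 4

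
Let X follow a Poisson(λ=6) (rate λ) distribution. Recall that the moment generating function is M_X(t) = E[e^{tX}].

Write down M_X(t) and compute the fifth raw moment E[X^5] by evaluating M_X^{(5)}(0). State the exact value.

M_X(t) = e^(6*e^(t) - 6)
D^5[M](t) = (7776*e^(5*t)*e^(6*e^(t)) + 12960*e^(4*t)*e^(6*e^(t)) + 5400*e^(3*t)*e^(6*e^(t)) + 540*e^(2*t)*e^(6*e^(t)) + 6*e^(t)*e^(6*e^(t)))*e^(-6)

E[X^5] = D^5[M](0) = 26682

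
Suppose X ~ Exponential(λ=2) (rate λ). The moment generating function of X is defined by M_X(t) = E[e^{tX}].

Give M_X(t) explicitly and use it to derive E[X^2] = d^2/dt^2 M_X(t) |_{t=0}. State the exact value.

M_X(t) = 2/(2 - t)
M^(2)(t) = -4/(t^3 - 6*t^2 + 12*t - 8)

E[X^2] = M^(2)(0) = 1/2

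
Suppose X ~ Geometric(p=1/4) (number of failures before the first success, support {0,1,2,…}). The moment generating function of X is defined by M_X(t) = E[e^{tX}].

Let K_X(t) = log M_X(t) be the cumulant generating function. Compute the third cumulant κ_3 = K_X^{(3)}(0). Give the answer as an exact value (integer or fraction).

κ_3 = d^3K/dt^3 |_{t=0} = 84

M_X(t) = 1/(4*(1 - 3*e^(t)/4))
K_X(t) = log M_X(t) = -log(1 - 3*e^(t)/4) - 2*log(2)
dK/dt = -3*e^(t)/(3*e^(t) - 4)
d^2K/dt^2 = 12*e^(t)/(9*e^(2*t) - 24*e^(t) + 16)
d^3K/dt^3 = (-36*e^(2*t) - 48*e^(t))/(27*e^(3*t) - 108*e^(2*t) + 144*e^(t) - 64)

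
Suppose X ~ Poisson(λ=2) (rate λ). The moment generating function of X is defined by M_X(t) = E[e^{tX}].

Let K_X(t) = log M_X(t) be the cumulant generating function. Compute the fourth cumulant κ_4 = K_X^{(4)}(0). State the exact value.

M_X(t) = e^(2*e^(t) - 2)
K_X(t) = log M_X(t) = 2*e^(t) - 2
D^4[K](t) = 2*e^(t)

κ_4 = D^4[K](0) = 2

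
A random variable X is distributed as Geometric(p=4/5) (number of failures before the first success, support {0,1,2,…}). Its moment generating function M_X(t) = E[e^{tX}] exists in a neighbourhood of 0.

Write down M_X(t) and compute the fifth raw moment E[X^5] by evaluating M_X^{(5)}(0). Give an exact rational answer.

E[X^5] = d^5M/dt^5 |_{t=0} = 707/128

M_X(t) = 4/(5*(1 - e^(t)/5))
dM/dt = 4*e^(t)/(e^(2*t) - 10*e^(t) + 25)
d^2M/dt^2 = (-4*e^(2*t) - 20*e^(t))/(e^(3*t) - 15*e^(2*t) + 75*e^(t) - 125)
d^3M/dt^3 = (4*e^(3*t) + 80*e^(2*t) + 100*e^(t))/(e^(4*t) - 20*e^(3*t) + 150*e^(2*t) - 500*e^(t) + 625)
d^4M/dt^4 = (-4*e^(4*t) - 220*e^(3*t) - 1100*e^(2*t) - 500*e^(t))/(e^(5*t) - 25*e^(4*t) + 250*e^(3*t) - 1250*e^(2*t) + 3125*e^(t) - 3125)
d^5M/dt^5 = (4*e^(5*t) + 520*e^(4*t) + 6600*e^(3*t) + 13000*e^(2*t) + 2500*e^(t))/(e^(6*t) - 30*e^(5*t) + 375*e^(4*t) - 2500*e^(3*t) + 9375*e^(2*t) - 18750*e^(t) + 15625)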